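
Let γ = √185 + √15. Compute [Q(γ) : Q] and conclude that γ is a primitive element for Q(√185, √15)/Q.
[Q(γ) : Q] = 4 (equivalently, Q(γ) = Q(√185, √15))

Obviously Q(γ) ⊆ Q(√185, √15), and [Q(√185, √15):Q] = 4 (since 185, 15 are distinct squarefree integers > 1 with 2775 not a perfect square). To show equality we compute the minimal polynomial of γ. From γ = √185 + √15: γ^2 = 185 + 2√(2775) + 15 = 200 + 2√(2775), so γ^2 - 200 = 2√(2775); squaring, (γ^2 - 200)^2 = 4·2775, i.e. γ^4 - 400γ^2 + 40000 - 11100 = 0, i.e. γ^4 - 400γ^2 + 28900 = 0. So γ is a root of x^4 - 400x^2 + 28900. This polynomial is irreducible over Q: it has no rational root (each ±√185 ± √15 is irrational), and any factorization into two quadratics over Q would force √(2775) ∈ Q (pairing opposite roots) or √185, √15 ∈ Q (other pairings), all impossible. Hence [Q(γ):Q] = 4 = [Q(√185, √15):Q], so Q(γ) = Q(√185, √15).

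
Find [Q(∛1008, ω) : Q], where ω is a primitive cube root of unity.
[Q(∛1008, ω) : Q] = 6

[Q(∛1008):Q] = 3 (min poly x^3 - 1008, irreducible since 1008 is not a perfect cube). [Q(ω):Q] = 2 (min poly x^2 + x + 1). Since Q(∛1008) ⊂ R and ω ∉ R, we have ω ∉ Q(∛1008), so x^2 + x + 1 remains irreducible over Q(∛1008) and [Q(∛1008, ω) : Q(∛1008)] = 2. By the tower law, [Q(∛1008, ω) : Q] = 3 · 2 = 6. (In fact Q(∛1008, ω) is the splitting field of x^3 - 1008 over Q.)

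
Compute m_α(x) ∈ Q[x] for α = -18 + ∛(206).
m_α(x) = x^3 + 54x^2 + 972x + 5626

Set β = α + 18 = ∛(206), so β^3 = 206. Then (α + 18)^3 - 206 = 0, i.e. α is a root of g(x) = (x + 18)^3 - 206 = x^3 + 54x^2 + 972x + 5626. Since g(x) = h(x + 18) where h(x) = x^3 - 206, and h is irreducible over Q (because 206 is not a perfect cube, so h has no rational root, and a monic cubic with no rational root is irreducible), g is also irreducible (irreducibility is preserved under the substitution x → x + 18). Hence m_α(x) = x^3 + 54x^2 + 972x + 5626.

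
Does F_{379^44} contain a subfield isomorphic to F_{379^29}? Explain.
No: F_{379^29} is not a subfield of F_{379^44}

F_{p^m} embeds in F_{p^n} iff m | n. Here 29 ∤ 44 (since 44 = 1·29 + 15 with remainder 15 ≠ 0), so F_{379^29} is not a subfield of F_{379^44}. Equivalently: if it were, the tower law would give 29 = [F_{379^29}:F_379] dividing [F_{379^44}:F_379] = 44, contradiction.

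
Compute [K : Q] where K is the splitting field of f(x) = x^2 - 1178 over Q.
[K : Q] = 2

f(x) = x^2 - 1178 factors as (x - √1178)(x + √1178). The splitting field is K = Q(√1178). Since 1178 is squarefree and > 1, it is not a perfect square, so x^2 - 1178 is irreducible over Q and [Q(√1178) : Q] = 2. Hence [K : Q] = 2.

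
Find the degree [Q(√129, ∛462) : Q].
[Q(√129, ∛462) : Q] = 6

Let L = Q(√129, ∛462). Since Q(√129) ⊂ L and [Q(√129):Q] = 2, the tower law gives 2 | [L:Q]. Likewise Q(∛462) ⊂ L with [Q(∛462):Q] = 3 (because 462 is not a perfect cube), so 3 | [L:Q]. As gcd(2,3) = 1, [L:Q] is divisible by 6. Conversely L is generated over Q by √129 and ∛462, so [L:Q] ≤ 2·3 = 6. Therefore [Q(√129, ∛462) : Q] = 6.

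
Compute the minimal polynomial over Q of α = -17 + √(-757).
m_α(x) = x^2 + 34x + 1046

From α + 17 = √(-757), squaring gives (α + 17)^2 = -757, i.e. α^2 + 34α + 289 = -757, so α^2 + 34α + 1046 = 0. The discriminant of x^2 + 34x + 1046 is (34)^2 - 4·(1046) = 1156 - 4184 = -3028, and 4·(-757) is not a perfect square in Q since -757 is squarefree and ≠ 1. Hence x^2 + 34x + 1046 is irreducible over Q and is the minimal polynomial of α.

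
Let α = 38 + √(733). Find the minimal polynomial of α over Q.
m_α(x) = x^2 - 76x + 711

From α - 38 = √(733), squaring gives (α - 38)^2 = 733, i.e. α^2 - 76α + 1444 = 733, so α^2 - 76α + 711 = 0. The discriminant of x^2 - 76x + 711 is (-76)^2 - 4·(711) = 5776 - 2844 = 2932, and 4·(733) is not a perfect square in Q since 733 is squarefree and ≠ 1. Hence x^2 - 76x + 711 is irreducible over Q and is the minimal polynomial of α.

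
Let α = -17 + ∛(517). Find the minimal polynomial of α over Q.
m_α(x) = x^3 + 51x^2 + 867x + 4396

Set β = α + 17 = ∛(517), so β^3 = 517. Then (α + 17)^3 - 517 = 0, i.e. α is a root of g(x) = (x + 17)^3 - 517 = x^3 + 51x^2 + 867x + 4396. Since g(x) = h(x + 17) where h(x) = x^3 - 517, and h is irreducible over Q (because 517 is not a perfect cube, so h has no rational root, and a monic cubic with no rational root is irreducible), g is also irreducible (irreducibility is preserved under the substitution x → x + 17). Hence m_α(x) = x^3 + 51x^2 + 867x + 4396.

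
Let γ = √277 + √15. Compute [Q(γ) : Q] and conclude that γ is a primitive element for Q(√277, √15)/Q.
[Q(γ) : Q] = 4 (equivalently, Q(γ) = Q(√277, √15))

Obviously Q(γ) ⊆ Q(√277, √15), and [Q(√277, √15):Q] = 4 (since 277, 15 are distinct squarefree integers > 1 with 4155 not a perfect square). To show equality we compute the minimal polynomial of γ. From γ = √277 + √15: γ^2 = 277 + 2√(4155) + 15 = 292 + 2√(4155), so γ^2 - 292 = 2√(4155); squaring, (γ^2 - 292)^2 = 4·4155, i.e. γ^4 - 584γ^2 + 85264 - 16620 = 0, i.e. γ^4 - 584γ^2 + 68644 = 0. So γ is a root of x^4 - 584x^2 + 68644. This polynomial is irreducible over Q: it has no rational root (each ±√277 ± √15 is irrational), and any factorization into two quadratics over Q would force √(4155) ∈ Q (pairing opposite roots) or √277, √15 ∈ Q (other pairings), all impossible. Hence [Q(γ):Q] = 4 = [Q(√277, √15):Q], so Q(γ) = Q(√277, √15).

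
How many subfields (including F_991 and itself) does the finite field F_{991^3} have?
F_{991^3} has 2 subfields

The subfields of F_{p^n} are exactly the fields F_{p^d} for d | n (each is the fixed field of the unique index-d subgroup of Gal(F_{p^n}/F_p) ≅ Z/nZ). The divisors of n = 3 are {1, 3}, giving 2 subfields: F_{991^1}, F_{991^3}.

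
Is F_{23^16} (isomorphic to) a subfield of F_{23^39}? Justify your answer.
No: F_{23^16} is not a subfield of F_{23^39}

F_{p^m} embeds in F_{p^n} iff m | n. Here 16 ∤ 39 (since 39 = 2·16 + 7 with remainder 7 ≠ 0), so F_{23^16} is not a subfield of F_{23^39}. Equivalently: if it were, the tower law would give 16 = [F_{23^16}:F_23] dividing [F_{23^39}:F_23] = 39, contradiction.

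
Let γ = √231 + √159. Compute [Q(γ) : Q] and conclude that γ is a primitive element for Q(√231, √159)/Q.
[Q(γ) : Q] = 4 (equivalently, Q(γ) = Q(√231, √159))

Obviously Q(γ) ⊆ Q(√231, √159), and [Q(√231, √159):Q] = 4 (since 231, 159 are distinct squarefree integers > 1 with 36729 not a perfect square). To show equality we compute the minimal polynomial of γ. From γ = √231 + √159: γ^2 = 231 + 2√(36729) + 159 = 390 + 2√(36729), so γ^2 - 390 = 2√(36729); squaring, (γ^2 - 390)^2 = 4·36729, i.e. γ^4 - 780γ^2 + 152100 - 146916 = 0, i.e. γ^4 - 780γ^2 + 5184 = 0. So γ is a root of x^4 - 780x^2 + 5184. This polynomial is irreducible over Q: it has no rational root (each ±√231 ± √159 is irrational), and any factorization into two quadratics over Q would force √(36729) ∈ Q (pairing opposite roots) or √231, √159 ∈ Q (other pairings), all impossible. Hence [Q(γ):Q] = 4 = [Q(√231, √159):Q], so Q(γ) = Q(√231, √159).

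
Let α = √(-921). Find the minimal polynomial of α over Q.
m_α(x) = x^2 + 921

α satisfies α^2 + 921 = 0, so x^2 + 921 annihilates α. Since d = -921 is squarefree and ≠ 1, it is not a perfect square in Q, so x^2 + 921 has no rational root and is therefore irreducible over Q (a degree-2 polynomial over a field is irreducible iff it has no root). Hence m_α(x) = x^2 + 921.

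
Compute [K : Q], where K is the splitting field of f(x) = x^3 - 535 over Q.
[K : Q] = 6

The roots of x^3 - 535 are ∛535, ω∛535, ω^2∛535 where ω = e^(2πi/3) is a primitive cube root of unity, so K = Q(∛535, ω). Now [Q(∛535):Q] = 3 (since 535 is not a perfect cube, x^3 - 535 is irreducible) and [Q(ω):Q] = 2. Both 2 and 3 divide [K:Q], and [K:Q] ≤ 3·2 = 6, so [K:Q] = 6. (Equivalently: Q(∛535) ⊂ R but ω ∉ R, so [K : Q(∛535)] = 2.)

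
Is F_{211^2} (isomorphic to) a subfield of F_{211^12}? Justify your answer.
Yes: F_{211^2} is a subfield of F_{211^12}

F_{p^m} embeds in F_{p^n} iff m | n (since F_{p^n} is the splitting field of x^(p^n) - x, and F_{p^m} ⊂ F_{p^n} forces p^n to be a power of p^m, i.e. m | n; conversely if m | n then every root of x^(p^m) - x is a root of x^(p^n) - x). Here 2 | 12 (since 12 = 6·2), so F_{211^2} is a subfield of F_{211^12}, and [F_{211^12} : F_{211^2}] = 12/2 = 6.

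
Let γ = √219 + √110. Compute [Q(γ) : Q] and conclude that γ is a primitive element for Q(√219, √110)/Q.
[Q(γ) : Q] = 4 (equivalently, Q(γ) = Q(√219, √110))

Obviously Q(γ) ⊆ Q(√219, √110), and [Q(√219, √110):Q] = 4 (since 219, 110 are distinct squarefree integers > 1 with 24090 not a perfect square). To show equality we compute the minimal polynomial of γ. From γ = √219 + √110: γ^2 = 219 + 2√(24090) + 110 = 329 + 2√(24090), so γ^2 - 329 = 2√(24090); squaring, (γ^2 - 329)^2 = 4·24090, i.e. γ^4 - 658γ^2 + 108241 - 96360 = 0, i.e. γ^4 - 658γ^2 + 11881 = 0. So γ is a root of x^4 - 658x^2 + 11881. This polynomial is irreducible over Q: it has no rational root (each ±√219 ± √110 is irrational), and any factorization into two quadratics over Q would force √(24090) ∈ Q (pairing opposite roots) or √219, √110 ∈ Q (other pairings), all impossible. Hence [Q(γ):Q] = 4 = [Q(√219, √110):Q], so Q(γ) = Q(√219, √110).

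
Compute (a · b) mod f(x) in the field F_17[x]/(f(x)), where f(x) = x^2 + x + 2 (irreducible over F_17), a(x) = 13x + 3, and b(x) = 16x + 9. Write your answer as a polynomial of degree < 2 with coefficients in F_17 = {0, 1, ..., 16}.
a · b ≡ 8x + 2 (mod f(x))

Multiply in F_17[x]: a(x)·b(x) = (13x + 3)·(16x + 9) = 4x^2 + 12x + 10. This has degree ≥ 2, so divide by f(x) over F_17: 4x^2 + 12x + 10 = (4)·(x^2 + x + 2) + (8x + 2). Hence a·b ≡ 8x + 2 (mod f). (F_17[x]/(f) is a field with 17^2 = 289 elements since f is irreducible of degree 2.)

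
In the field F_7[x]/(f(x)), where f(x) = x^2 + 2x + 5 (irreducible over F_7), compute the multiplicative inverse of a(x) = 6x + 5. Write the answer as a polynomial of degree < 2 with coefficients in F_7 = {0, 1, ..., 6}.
a(x)^(-1) ≡ 3x (mod f(x))

Since f is irreducible over F_7, F_7[x]/(f) is a field and a(x) ≠ 0 has an inverse. Apply the extended Euclidean algorithm to f(x) and a(x) in F_7[x]: f(x) = (6x)·a(x) + (5). The last nonzero remainder is the constant 5 = gcd(f, a) in F_7. Back-substituting through the division chain expresses 5 = s(x)·a(x) + t(x)·f(x) with s(x) ≡ x (mod f), so (x)·a(x) ≡ 5 (mod f). Multiplying by 5^(-1) ≡ 3 in F_7 gives a(x)^(-1) ≡ 3·(x) ≡ 3x (mod f). Check: (6x + 5)·(3x) = 4x^2 + x ≡ 1 (mod x^2 + 2x + 5).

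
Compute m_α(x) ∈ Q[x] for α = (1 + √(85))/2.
m_α(x) = x^2 - x - 21

From 2α - 1 = √(85), squaring gives (2α - 1)^2 = 85, i.e. 4α^2 - 4α + 1 = 85, so α^2 - α + (1 - 85)/4 = 0. Since 85 ≡ 1 (mod 4), (1 - 85)/4 = -21 ∈ Z. The polynomial x^2 - x - 21 has discriminant 1 - 4·(-21) = 85, which is not a perfect square in Q (d = 85 is squarefree and ≠ 1), so x^2 - x - 21 is irreducible over Q. It is the minimal polynomial of α.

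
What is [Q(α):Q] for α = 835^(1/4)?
[Q(α):Q] = 4

α is a root of x^4 - 835. By Eisenstein's criterion at the prime p = 5 (which divides the constant term 835 but p^2 = 25 does not, since 835 is squarefree), x^4 - 835 is irreducible over Q. Hence [Q(α):Q] = 4.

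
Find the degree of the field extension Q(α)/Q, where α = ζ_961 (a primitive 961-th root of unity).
[Q(α):Q] = 930

The minimal polynomial of ζ_961 over Q is the 961-th cyclotomic polynomial Φ_961(x), which is irreducible over Q and has degree φ(961) = 930. Hence [Q(α):Q] = φ(961) = 930.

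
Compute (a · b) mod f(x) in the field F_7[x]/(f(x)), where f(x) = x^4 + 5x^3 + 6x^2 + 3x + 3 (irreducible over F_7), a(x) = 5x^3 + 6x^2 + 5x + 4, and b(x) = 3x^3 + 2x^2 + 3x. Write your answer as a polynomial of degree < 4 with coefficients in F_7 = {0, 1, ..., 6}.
a · b ≡ 5x^2 + 5x + 6 (mod f(x))

Multiply in F_7[x]: a(x)·b(x) = (5x^3 + 6x^2 + 5x + 4)·(3x^3 + 2x^2 + 3x) = x^6 + 5x^3 + 2x^2 + 5x. This has degree ≥ 4, so divide by f(x) over F_7: x^6 + 5x^3 + 2x^2 + 5x = (x^2 + 2x + 5)·(x^4 + 5x^3 + 6x^2 + 3x + 3) + (5x^2 + 5x + 6). Hence a·b ≡ 5x^2 + 5x + 6 (mod f). (F_7[x]/(f) is a field with 7^4 = 2401 elements since f is irreducible of degree 4.)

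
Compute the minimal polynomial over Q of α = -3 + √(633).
m_α(x) = x^2 + 6x - 624

From α + 3 = √(633), squaring gives (α + 3)^2 = 633, i.e. α^2 + 6α + 9 = 633, so α^2 + 6α - 624 = 0. The discriminant of x^2 + 6x - 624 is (6)^2 - 4·(-624) = 36 + 2496 = 2532, and 4·(633) is not a perfect square in Q since 633 is squarefree and ≠ 1. Hence x^2 + 6x - 624 is irreducible over Q and is the minimal polynomial of α.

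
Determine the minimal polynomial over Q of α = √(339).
m_α(x) = x^2 - 339

α satisfies α^2 - 339 = 0, so x^2 - 339 annihilates α. Since d = 339 is squarefree and ≠ 1, it is not a perfect square in Q, so x^2 - 339 has no rational root and is therefore irreducible over Q (a degree-2 polynomial over a field is irreducible iff it has no root). Hence m_α(x) = x^2 - 339.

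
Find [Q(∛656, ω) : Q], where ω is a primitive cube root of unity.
[Q(∛656, ω) : Q] = 6

[Q(∛656):Q] = 3 (min poly x^3 - 656, irreducible since 656 is not a perfect cube). [Q(ω):Q] = 2 (min poly x^2 + x + 1). Since Q(∛656) ⊂ R and ω ∉ R, we have ω ∉ Q(∛656), so x^2 + x + 1 remains irreducible over Q(∛656) and [Q(∛656, ω) : Q(∛656)] = 2. By the tower law, [Q(∛656, ω) : Q] = 3 · 2 = 6. (In fact Q(∛656, ω) is the splitting field of x^3 - 656 over Q.)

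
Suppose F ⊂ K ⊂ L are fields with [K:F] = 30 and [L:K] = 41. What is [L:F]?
[L:F] = 1230

The tower law says that for any tower of field extensions F ⊂ K ⊂ L with finite degrees, [L:F] = [L:K] · [K:F]. Here this gives [L:F] = 41 · 30 = 1230.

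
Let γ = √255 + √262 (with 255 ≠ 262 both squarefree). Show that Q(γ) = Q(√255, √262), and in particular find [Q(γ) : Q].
[Q(γ) : Q] = 4 (equivalently, Q(γ) = Q(√255, √262))

Obviously Q(γ) ⊆ Q(√255, √262), and [Q(√255, √262):Q] = 4 (since 255, 262 are distinct squarefree integers > 1 with 66810 not a perfect square). To show equality we compute the minimal polynomial of γ. From γ = √255 + √262: γ^2 = 255 + 2√(66810) + 262 = 517 + 2√(66810), so γ^2 - 517 = 2√(66810); squaring, (γ^2 - 517)^2 = 4·66810, i.e. γ^4 - 1034γ^2 + 267289 - 267240 = 0, i.e. γ^4 - 1034γ^2 + 49 = 0. So γ is a root of x^4 - 1034x^2 + 49. This polynomial is irreducible over Q: it has no rational root (each ±√255 ± √262 is irrational), and any factorization into two quadratics over Q would force √(66810) ∈ Q (pairing opposite roots) or √255, √262 ∈ Q (other pairings), all impossible. Hence [Q(γ):Q] = 4 = [Q(√255, √262):Q], so Q(γ) = Q(√255, √262).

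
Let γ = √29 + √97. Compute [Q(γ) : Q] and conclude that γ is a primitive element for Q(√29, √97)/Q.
[Q(γ) : Q] = 4 (equivalently, Q(γ) = Q(√29, √97))

Obviously Q(γ) ⊆ Q(√29, √97), and [Q(√29, √97):Q] = 4 (since 29, 97 are distinct squarefree integers > 1 with 2813 not a perfect square). To show equality we compute the minimal polynomial of γ. From γ = √29 + √97: γ^2 = 29 + 2√(2813) + 97 = 126 + 2√(2813), so γ^2 - 126 = 2√(2813); squaring, (γ^2 - 126)^2 = 4·2813, i.e. γ^4 - 252γ^2 + 15876 - 11252 = 0, i.e. γ^4 - 252γ^2 + 4624 = 0. So γ is a root of x^4 - 252x^2 + 4624. This polynomial is irreducible over Q: it has no rational root (each ±√29 ± √97 is irrational), and any factorization into two quadratics over Q would force √(2813) ∈ Q (pairing opposite roots) or √29, √97 ∈ Q (other pairings), all impossible. Hence [Q(γ):Q] = 4 = [Q(√29, √97):Q], so Q(γ) = Q(√29, √97).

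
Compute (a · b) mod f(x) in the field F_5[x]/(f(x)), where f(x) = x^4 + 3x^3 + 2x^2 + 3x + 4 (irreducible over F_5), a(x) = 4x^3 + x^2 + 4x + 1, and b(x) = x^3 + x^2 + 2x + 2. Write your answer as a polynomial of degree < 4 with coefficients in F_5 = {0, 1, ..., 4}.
a · b ≡ 4x^3 + 4x^2 + 3 (mod f(x))

Multiply in F_5[x]: a(x)·b(x) = (4x^3 + x^2 + 4x + 1)·(x^3 + x^2 + 2x + 2) = 4x^6 + 3x^4 + x^2 + 2. This has degree ≥ 4, so divide by f(x) over F_5: 4x^6 + 3x^4 + x^2 + 2 = (4x^2 + 3x + 1)·(x^4 + 3x^3 + 2x^2 + 3x + 4) + (4x^3 + 4x^2 + 3). Hence a·b ≡ 4x^3 + 4x^2 + 3 (mod f). (F_5[x]/(f) is a field with 5^4 = 625 elements since f is irreducible of degree 4.)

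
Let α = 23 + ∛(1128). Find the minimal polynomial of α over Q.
m_α(x) = x^3 - 69x^2 + 1587x - 13295

Set β = α - 23 = ∛(1128), so β^3 = 1128. Then (α - 23)^3 - 1128 = 0, i.e. α is a root of g(x) = (x - 23)^3 - 1128 = x^3 - 69x^2 + 1587x - 13295. Since g(x) = h(x - 23) where h(x) = x^3 - 1128, and h is irreducible over Q (because 1128 is not a perfect cube, so h has no rational root, and a monic cubic with no rational root is irreducible), g is also irreducible (irreducibility is preserved under the substitution x → x - 23). Hence m_α(x) = x^3 - 69x^2 + 1587x - 13295.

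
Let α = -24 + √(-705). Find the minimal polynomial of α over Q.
m_α(x) = x^2 + 48x + 1281

From α + 24 = √(-705), squaring gives (α + 24)^2 = -705, i.e. α^2 + 48α + 576 = -705, so α^2 + 48α + 1281 = 0. The discriminant of x^2 + 48x + 1281 is (48)^2 - 4·(1281) = 2304 - 5124 = -2820, and 4·(-705) is not a perfect square in Q since -705 is squarefree and ≠ 1. Hence x^2 + 48x + 1281 is irreducible over Q and is the minimal polynomial of α.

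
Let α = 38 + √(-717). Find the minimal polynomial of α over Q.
m_α(x) = x^2 - 76x + 2161

From α - 38 = √(-717), squaring gives (α - 38)^2 = -717, i.e. α^2 - 76α + 1444 = -717, so α^2 - 76α + 2161 = 0. The discriminant of x^2 - 76x + 2161 is (-76)^2 - 4·(2161) = 5776 - 8644 = -2868, and 4·(-717) is not a perfect square in Q since -717 is squarefree and ≠ 1. Hence x^2 - 76x + 2161 is irreducible over Q and is the minimal polynomial of α.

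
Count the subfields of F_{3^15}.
F_{3^15} has 4 subfields

The subfields of F_{p^n} are exactly the fields F_{p^d} for d | n (each is the fixed field of the unique index-d subgroup of Gal(F_{p^n}/F_p) ≅ Z/nZ). The divisors of n = 15 are {1, 3, 5, 15}, giving 4 subfields: F_{3^1}, F_{3^3}, F_{3^5}, F_{3^15}.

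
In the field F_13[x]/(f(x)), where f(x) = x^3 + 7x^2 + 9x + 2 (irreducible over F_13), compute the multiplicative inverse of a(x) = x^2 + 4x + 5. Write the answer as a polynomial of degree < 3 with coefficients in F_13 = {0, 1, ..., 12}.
a(x)^(-1) ≡ 12x^2 + 6x + 9 (mod f(x))

Since f is irreducible over F_13, F_13[x]/(f) is a field and a(x) ≠ 0 has an inverse. Apply the extended Euclidean algorithm to f(x) and a(x) in F_13[x]: f(x) = (x + 3)·a(x) + (5x);  a(x) = (8x + 6)·(5x) + (5). The last nonzero remainder is the constant 5 = gcd(f, a) in F_13. Back-substituting through the division chain expresses 5 = s(x)·a(x) + t(x)·f(x) with s(x) ≡ 8x^2 + 4x + 6 (mod f), so (8x^2 + 4x + 6)·a(x) ≡ 5 (mod f). Multiplying by 5^(-1) ≡ 8 in F_13 gives a(x)^(-1) ≡ 8·(8x^2 + 4x + 6) ≡ 12x^2 + 6x + 9 (mod f). Check: (x^2 + 4x + 5)·(12x^2 + 6x + 9) = 12x^4 + 2x^3 + 2x^2 + x + 6 ≡ 1 (mod x^3 + 7x^2 + 9x + 2).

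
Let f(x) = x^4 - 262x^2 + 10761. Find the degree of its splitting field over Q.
[K : Q] = 4

Solving the quadratic in x^2: x^2 = (262 ± √(262^2 - 4·10761))/2 = (262 ± √25600)/2 = (262 ± 160)/2, giving x^2 = 51 or x^2 = 211. So f(x) = (x^2 - 51)(x^2 - 211) and the roots of f are ±√51, ±√211. Hence the splitting field is K = Q(√51, √211). Since 51 and 211 are distinct squarefree integers > 1, their product 10761 is not a perfect square, so √211 ∉ Q(√51). By the tower law [K:Q] = [Q(√51,√211):Q(√51)] · [Q(√51):Q] = 2 · 2 = 4.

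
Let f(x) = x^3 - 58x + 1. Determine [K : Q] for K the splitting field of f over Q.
[K : Q] = 6

By the rational root test, any rational root of the monic integer polynomial f(x) = x^3 - 58x + 1 must be an integer dividing the constant term 1, i.e. one of ±{1}. Evaluating: f(1) = -56, f(-1) = 58; none is 0, so f has no rational root and is therefore irreducible over Q (a cubic with no linear factor over a field is irreducible). For an irreducible cubic, the Galois group is A_3 or S_3 according as the discriminant disc(f) = -4a^3 - 27b^2 = -4·(-58)^3 - 27·(1)^2 = 780421 is or is not a square in Q. Here disc(f) = 780421 is not a perfect square in Q, so the Galois group of f over Q is not contained in A_3 and must be all of S_3. The splitting field has degree |S_3| = 6 over Q, so [K : Q] = 6.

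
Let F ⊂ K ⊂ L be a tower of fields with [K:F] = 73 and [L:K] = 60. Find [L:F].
[L:F] = 4380

The tower law says that for any tower of field extensions F ⊂ K ⊂ L with finite degrees, [L:F] = [L:K] · [K:F]. Here this gives [L:F] = 60 · 73 = 4380.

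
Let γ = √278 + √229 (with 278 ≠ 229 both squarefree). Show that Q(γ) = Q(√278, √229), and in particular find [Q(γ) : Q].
[Q(γ) : Q] = 4 (equivalently, Q(γ) = Q(√278, √229))

Obviously Q(γ) ⊆ Q(√278, √229), and [Q(√278, √229):Q] = 4 (since 278, 229 are distinct squarefree integers > 1 with 63662 not a perfect square). To show equality we compute the minimal polynomial of γ. From γ = √278 + √229: γ^2 = 278 + 2√(63662) + 229 = 507 + 2√(63662), so γ^2 - 507 = 2√(63662); squaring, (γ^2 - 507)^2 = 4·63662, i.e. γ^4 - 1014γ^2 + 257049 - 254648 = 0, i.e. γ^4 - 1014γ^2 + 2401 = 0. So γ is a root of x^4 - 1014x^2 + 2401. This polynomial is irreducible over Q: it has no rational root (each ±√278 ± √229 is irrational), and any factorization into two quadratics over Q would force √(63662) ∈ Q (pairing opposite roots) or √278, √229 ∈ Q (other pairings), all impossible. Hence [Q(γ):Q] = 4 = [Q(√278, √229):Q], so Q(γ) = Q(√278, √229).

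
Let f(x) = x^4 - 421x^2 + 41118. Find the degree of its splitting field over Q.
[K : Q] = 4

Solving the quadratic in x^2: x^2 = (421 ± √(421^2 - 4·41118))/2 = (421 ± √12769)/2 = (421 ± 113)/2, giving x^2 = 154 or x^2 = 267. So f(x) = (x^2 - 154)(x^2 - 267) and the roots of f are ±√154, ±√267. Hence the splitting field is K = Q(√154, √267). Since 154 and 267 are distinct squarefree integers > 1, their product 41118 is not a perfect square, so √267 ∉ Q(√154). By the tower law [K:Q] = [Q(√154,√267):Q(√154)] · [Q(√154):Q] = 2 · 2 = 4.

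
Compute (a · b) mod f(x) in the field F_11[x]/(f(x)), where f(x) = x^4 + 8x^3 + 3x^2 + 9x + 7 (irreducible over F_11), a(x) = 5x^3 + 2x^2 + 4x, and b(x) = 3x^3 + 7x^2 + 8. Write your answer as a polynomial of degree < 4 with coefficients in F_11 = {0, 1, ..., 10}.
a · b ≡ 7x^3 + 4x^2 + 7x + 10 (mod f(x))

Multiply in F_11[x]: a(x)·b(x) = (5x^3 + 2x^2 + 4x)·(3x^3 + 7x^2 + 8) = 4x^6 + 8x^5 + 4x^4 + 2x^3 + 5x^2 + 10x. This has degree ≥ 4, so divide by f(x) over F_11: 4x^6 + 8x^5 + 4x^4 + 2x^3 + 5x^2 + 10x = (4x^2 + 9x + 8)·(x^4 + 8x^3 + 3x^2 + 9x + 7) + (7x^3 + 4x^2 + 7x + 10). Hence a·b ≡ 7x^3 + 4x^2 + 7x + 10 (mod f). (F_11[x]/(f) is a field with 11^4 = 14641 elements since f is irreducible of degree 4.)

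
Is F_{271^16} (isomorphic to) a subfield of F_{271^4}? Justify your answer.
No: F_{271^16} is not a subfield of F_{271^4}

F_{p^m} embeds in F_{p^n} iff m | n. Here 16 ∤ 4 (since 4 = 0·16 + 4 with remainder 4 ≠ 0), so F_{271^16} is not a subfield of F_{271^4}. Equivalently: if it were, the tower law would give 16 = [F_{271^16}:F_271] dividing [F_{271^4}:F_271] = 4, contradiction.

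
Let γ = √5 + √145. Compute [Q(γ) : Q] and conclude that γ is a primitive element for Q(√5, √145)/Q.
[Q(γ) : Q] = 4 (equivalently, Q(γ) = Q(√5, √145))

Obviously Q(γ) ⊆ Q(√5, √145), and [Q(√5, √145):Q] = 4 (since 5, 145 are distinct squarefree integers > 1 with 725 not a perfect square). To show equality we compute the minimal polynomial of γ. From γ = √5 + √145: γ^2 = 5 + 2√(725) + 145 = 150 + 2√(725), so γ^2 - 150 = 2√(725); squaring, (γ^2 - 150)^2 = 4·725, i.e. γ^4 - 300γ^2 + 22500 - 2900 = 0, i.e. γ^4 - 300γ^2 + 19600 = 0. So γ is a root of x^4 - 300x^2 + 19600. This polynomial is irreducible over Q: it has no rational root (each ±√5 ± √145 is irrational), and any factorization into two quadratics over Q would force √(725) ∈ Q (pairing opposite roots) or √5, √145 ∈ Q (other pairings), all impossible. Hence [Q(γ):Q] = 4 = [Q(√5, √145):Q], so Q(γ) = Q(√5, √145).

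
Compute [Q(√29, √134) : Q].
[Q(√29, √134) : Q] = 4

[Q(√29):Q] = 2 (min poly x^2 - 29, irreducible since 29 is squarefree > 1). For the top step, suppose √134 ∈ Q(√29), say √134 = c + d√29 with c, d ∈ Q. Squaring: 134 = c^2 + 29d^2 + 2cd√29. Since √29 ∉ Q this forces 2cd = 0. If d = 0 then √134 = c ∈ Q, contradicting 134 squarefree > 1. If c = 0 then 134 = 29d^2, so 29·134 = (29d)^2 is a perfect square in Q — but 29·134 = 3886 is not a perfect square (since 29 and 134 are distinct squarefree integers). Contradiction. Hence √134 ∉ Q(√29), so x^2 - 134 stays irreducible over Q(√29) and [Q(√29, √134) : Q(√29)] = 2. By the tower law, [Q(√29, √134) : Q] = 2 · 2 = 4.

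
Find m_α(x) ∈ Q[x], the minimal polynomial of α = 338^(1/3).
m_α(x) = x^3 - 338

α satisfies α^3 = 338, so x^3 - 338 annihilates α. By the rational root test, a rational root p/q (in lowest terms) of x^3 - 338 would satisfy p^3 = 338 q^3, forcing q = 1 and p^3 = 338; but 338 is not a perfect cube, contradiction. A monic cubic over Q with no rational root is irreducible (any nontrivial factorization would include a linear factor). Hence x^3 - 338 is the minimal polynomial of α, and in particular [Q(α):Q] = 3.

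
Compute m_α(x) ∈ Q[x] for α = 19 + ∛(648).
m_α(x) = x^3 - 57x^2 + 1083x - 7507

Set β = α - 19 = ∛(648), so β^3 = 648. Then (α - 19)^3 - 648 = 0, i.e. α is a root of g(x) = (x - 19)^3 - 648 = x^3 - 57x^2 + 1083x - 7507. Since g(x) = h(x - 19) where h(x) = x^3 - 648, and h is irreducible over Q (because 648 is not a perfect cube, so h has no rational root, and a monic cubic with no rational root is irreducible), g is also irreducible (irreducibility is preserved under the substitution x → x - 19). Hence m_α(x) = x^3 - 57x^2 + 1083x - 7507.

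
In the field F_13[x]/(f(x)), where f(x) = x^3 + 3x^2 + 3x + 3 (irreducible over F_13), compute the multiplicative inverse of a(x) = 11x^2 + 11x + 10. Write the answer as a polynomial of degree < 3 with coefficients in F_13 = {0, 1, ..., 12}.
a(x)^(-1) ≡ 5x^2 + 2x + 1 (mod f(x))

Since f is irreducible over F_13, F_13[x]/(f) is a field and a(x) ≠ 0 has an inverse. Apply the extended Euclidean algorithm to f(x) and a(x) in F_13[x]: f(x) = (6x + 12)·a(x) + (6x);  a(x) = (4x + 4)·(6x) + (10). The last nonzero remainder is the constant 10 = gcd(f, a) in F_13. Back-substituting through the division chain expresses 10 = s(x)·a(x) + t(x)·f(x) with s(x) ≡ 11x^2 + 7x + 10 (mod f), so (11x^2 + 7x + 10)·a(x) ≡ 10 (mod f). Multiplying by 10^(-1) ≡ 4 in F_13 gives a(x)^(-1) ≡ 4·(11x^2 + 7x + 10) ≡ 5x^2 + 2x + 1 (mod f). Check: (11x^2 + 11x + 10)·(5x^2 + 2x + 1) = 3x^4 + 12x^3 + 5x^2 + 5x + 10 ≡ 1 (mod x^3 + 3x^2 + 3x + 3).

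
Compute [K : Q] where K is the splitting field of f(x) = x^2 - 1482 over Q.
[K : Q] = 2

f(x) = x^2 - 1482 factors as (x - √1482)(x + √1482). The splitting field is K = Q(√1482). Since 1482 is squarefree and > 1, it is not a perfect square, so x^2 - 1482 is irreducible over Q and [Q(√1482) : Q] = 2. Hence [K : Q] = 2.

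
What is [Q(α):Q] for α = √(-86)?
[Q(α):Q] = 2

[Q(α):Q] equals the degree of the minimal polynomial of α. Here α^2 = -86 and x^2 + 86 is irreducible (d = -86 is squarefree, ≠ 1, hence not a square), so deg(m_α) = 2. Thus [Q(α):Q] = 2.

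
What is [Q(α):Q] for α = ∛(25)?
[Q(α):Q] = 3

The minimal polynomial of α is x^3 - 25, irreducible over Q since 25 is not a perfect cube (so x^3 - 25 has no rational root). Hence [Q(α):Q] = deg(m_α) = 3.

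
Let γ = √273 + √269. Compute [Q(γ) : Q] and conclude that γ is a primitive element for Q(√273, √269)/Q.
[Q(γ) : Q] = 4 (equivalently, Q(γ) = Q(√273, √269))

Obviously Q(γ) ⊆ Q(√273, √269), and [Q(√273, √269):Q] = 4 (since 273, 269 are distinct squarefree integers > 1 with 73437 not a perfect square). To show equality we compute the minimal polynomial of γ. From γ = √273 + √269: γ^2 = 273 + 2√(73437) + 269 = 542 + 2√(73437), so γ^2 - 542 = 2√(73437); squaring, (γ^2 - 542)^2 = 4·73437, i.e. γ^4 - 1084γ^2 + 293764 - 293748 = 0, i.e. γ^4 - 1084γ^2 + 16 = 0. So γ is a root of x^4 - 1084x^2 + 16. This polynomial is irreducible over Q: it has no rational root (each ±√273 ± √269 is irrational), and any factorization into two quadratics over Q would force √(73437) ∈ Q (pairing opposite roots) or √273, √269 ∈ Q (other pairings), all impossible. Hence [Q(γ):Q] = 4 = [Q(√273, √269):Q], so Q(γ) = Q(√273, √269).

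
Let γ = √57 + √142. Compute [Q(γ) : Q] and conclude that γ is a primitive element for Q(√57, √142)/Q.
[Q(γ) : Q] = 4 (equivalently, Q(γ) = Q(√57, √142))

Obviously Q(γ) ⊆ Q(√57, √142), and [Q(√57, √142):Q] = 4 (since 57, 142 are distinct squarefree integers > 1 with 8094 not a perfect square). To show equality we compute the minimal polynomial of γ. From γ = √57 + √142: γ^2 = 57 + 2√(8094) + 142 = 199 + 2√(8094), so γ^2 - 199 = 2√(8094); squaring, (γ^2 - 199)^2 = 4·8094, i.e. γ^4 - 398γ^2 + 39601 - 32376 = 0, i.e. γ^4 - 398γ^2 + 7225 = 0. So γ is a root of x^4 - 398x^2 + 7225. This polynomial is irreducible over Q: it has no rational root (each ±√57 ± √142 is irrational), and any factorization into two quadratics over Q would force √(8094) ∈ Q (pairing opposite roots) or √57, √142 ∈ Q (other pairings), all impossible. Hence [Q(γ):Q] = 4 = [Q(√57, √142):Q], so Q(γ) = Q(√57, √142).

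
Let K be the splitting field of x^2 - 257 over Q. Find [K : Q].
[K : Q] = 2

f(x) = x^2 - 257 factors as (x - √257)(x + √257). The splitting field is K = Q(√257). Since 257 is squarefree and > 1, it is not a perfect square, so x^2 - 257 is irreducible over Q and [Q(√257) : Q] = 2. Hence [K : Q] = 2.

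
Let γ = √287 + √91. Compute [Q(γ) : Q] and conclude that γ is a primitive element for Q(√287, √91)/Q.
[Q(γ) : Q] = 4 (equivalently, Q(γ) = Q(√287, √91))

Obviously Q(γ) ⊆ Q(√287, √91), and [Q(√287, √91):Q] = 4 (since 287, 91 are distinct squarefree integers > 1 with 26117 not a perfect square). To show equality we compute the minimal polynomial of γ. From γ = √287 + √91: γ^2 = 287 + 2√(26117) + 91 = 378 + 2√(26117), so γ^2 - 378 = 2√(26117); squaring, (γ^2 - 378)^2 = 4·26117, i.e. γ^4 - 756γ^2 + 142884 - 104468 = 0, i.e. γ^4 - 756γ^2 + 38416 = 0. So γ is a root of x^4 - 756x^2 + 38416. This polynomial is irreducible over Q: it has no rational root (each ±√287 ± √91 is irrational), and any factorization into two quadratics over Q would force √(26117) ∈ Q (pairing opposite roots) or √287, √91 ∈ Q (other pairings), all impossible. Hence [Q(γ):Q] = 4 = [Q(√287, √91):Q], so Q(γ) = Q(√287, √91).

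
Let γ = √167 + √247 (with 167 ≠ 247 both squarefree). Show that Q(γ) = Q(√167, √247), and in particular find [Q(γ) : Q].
[Q(γ) : Q] = 4 (equivalently, Q(γ) = Q(√167, √247))

Obviously Q(γ) ⊆ Q(√167, √247), and [Q(√167, √247):Q] = 4 (since 167, 247 are distinct squarefree integers > 1 with 41249 not a perfect square). To show equality we compute the minimal polynomial of γ. From γ = √167 + √247: γ^2 = 167 + 2√(41249) + 247 = 414 + 2√(41249), so γ^2 - 414 = 2√(41249); squaring, (γ^2 - 414)^2 = 4·41249, i.e. γ^4 - 828γ^2 + 171396 - 164996 = 0, i.e. γ^4 - 828γ^2 + 6400 = 0. So γ is a root of x^4 - 828x^2 + 6400. This polynomial is irreducible over Q: it has no rational root (each ±√167 ± √247 is irrational), and any factorization into two quadratics over Q would force √(41249) ∈ Q (pairing opposite roots) or √167, √247 ∈ Q (other pairings), all impossible. Hence [Q(γ):Q] = 4 = [Q(√167, √247):Q], so Q(γ) = Q(√167, √247).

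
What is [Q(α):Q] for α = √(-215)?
[Q(α):Q] = 2

[Q(α):Q] equals the degree of the minimal polynomial of α. Here α^2 = -215 and x^2 + 215 is irreducible (d = -215 is squarefree, ≠ 1, hence not a square), so deg(m_α) = 2. Thus [Q(α):Q] = 2.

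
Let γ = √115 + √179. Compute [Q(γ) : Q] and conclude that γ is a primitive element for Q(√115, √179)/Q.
[Q(γ) : Q] = 4 (equivalently, Q(γ) = Q(√115, √179))

Obviously Q(γ) ⊆ Q(√115, √179), and [Q(√115, √179):Q] = 4 (since 115, 179 are distinct squarefree integers > 1 with 20585 not a perfect square). To show equality we compute the minimal polynomial of γ. From γ = √115 + √179: γ^2 = 115 + 2√(20585) + 179 = 294 + 2√(20585), so γ^2 - 294 = 2√(20585); squaring, (γ^2 - 294)^2 = 4·20585, i.e. γ^4 - 588γ^2 + 86436 - 82340 = 0, i.e. γ^4 - 588γ^2 + 4096 = 0. So γ is a root of x^4 - 588x^2 + 4096. This polynomial is irreducible over Q: it has no rational root (each ±√115 ± √179 is irrational), and any factorization into two quadratics over Q would force √(20585) ∈ Q (pairing opposite roots) or √115, √179 ∈ Q (other pairings), all impossible. Hence [Q(γ):Q] = 4 = [Q(√115, √179):Q], so Q(γ) = Q(√115, √179).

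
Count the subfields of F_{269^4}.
F_{269^4} has 3 subfields

The subfields of F_{p^n} are exactly the fields F_{p^d} for d | n (each is the fixed field of the unique index-d subgroup of Gal(F_{p^n}/F_p) ≅ Z/nZ). The divisors of n = 4 are {1, 2, 4}, giving 3 subfields: F_{269^1}, F_{269^2}, F_{269^4}.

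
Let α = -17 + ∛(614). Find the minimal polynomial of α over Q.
m_α(x) = x^3 + 51x^2 + 867x + 4299

Set β = α + 17 = ∛(614), so β^3 = 614. Then (α + 17)^3 - 614 = 0, i.e. α is a root of g(x) = (x + 17)^3 - 614 = x^3 + 51x^2 + 867x + 4299. Since g(x) = h(x + 17) where h(x) = x^3 - 614, and h is irreducible over Q (because 614 is not a perfect cube, so h has no rational root, and a monic cubic with no rational root is irreducible), g is also irreducible (irreducibility is preserved under the substitution x → x + 17). Hence m_α(x) = x^3 + 51x^2 + 867x + 4299.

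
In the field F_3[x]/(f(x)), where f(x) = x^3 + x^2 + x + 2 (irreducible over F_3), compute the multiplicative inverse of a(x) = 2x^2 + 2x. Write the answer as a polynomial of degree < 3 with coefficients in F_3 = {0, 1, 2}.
a(x)^(-1) ≡ x^2 + 2x + 1 (mod f(x))

Since f is irreducible over F_3, F_3[x]/(f) is a field and a(x) ≠ 0 has an inverse. Apply the extended Euclidean algorithm to f(x) and a(x) in F_3[x]: f(x) = (2x)·a(x) + (x + 2);  a(x) = (2x + 1)·(x + 2) + (1). The last nonzero remainder is the constant 1 = gcd(f, a) in F_3. Back-substituting through the division chain expresses 1 = s(x)·a(x) + t(x)·f(x) with s(x) ≡ x^2 + 2x + 1 (mod f), so a(x)^(-1) ≡ s(x) = x^2 + 2x + 1 (mod f). Check: (2x^2 + 2x)·(x^2 + 2x + 1) = 2x^4 + 2x ≡ 1 (mod x^3 + x^2 + x + 2).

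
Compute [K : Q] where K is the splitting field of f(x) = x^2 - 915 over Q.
[K : Q] = 2

f(x) = x^2 - 915 factors as (x - √915)(x + √915). The splitting field is K = Q(√915). Since 915 is squarefree and > 1, it is not a perfect square, so x^2 - 915 is irreducible over Q and [Q(√915) : Q] = 2. Hence [K : Q] = 2.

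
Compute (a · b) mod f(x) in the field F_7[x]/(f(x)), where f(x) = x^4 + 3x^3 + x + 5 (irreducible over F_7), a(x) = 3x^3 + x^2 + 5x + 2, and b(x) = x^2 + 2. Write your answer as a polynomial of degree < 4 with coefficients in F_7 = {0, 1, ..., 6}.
a · b ≡ x^2 + 3x + 2 (mod f(x))

Multiply in F_7[x]: a(x)·b(x) = (3x^3 + x^2 + 5x + 2)·(x^2 + 2) = 3x^5 + x^4 + 4x^3 + 4x^2 + 3x + 4. This has degree ≥ 4, so divide by f(x) over F_7: 3x^5 + x^4 + 4x^3 + 4x^2 + 3x + 4 = (3x + 6)·(x^4 + 3x^3 + x + 5) + (x^2 + 3x + 2). Hence a·b ≡ x^2 + 3x + 2 (mod f). (F_7[x]/(f) is a field with 7^4 = 2401 elements since f is irreducible of degree 4.)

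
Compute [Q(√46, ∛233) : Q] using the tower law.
[Q(√46, ∛233) : Q] = 6

Let L = Q(√46, ∛233). Since Q(√46) ⊂ L and [Q(√46):Q] = 2, the tower law gives 2 | [L:Q]. Likewise Q(∛233) ⊂ L with [Q(∛233):Q] = 3 (because 233 is not a perfect cube), so 3 | [L:Q]. As gcd(2,3) = 1, [L:Q] is divisible by 6. Conversely L is generated over Q by √46 and ∛233, so [L:Q] ≤ 2·3 = 6. Therefore [Q(√46, ∛233) : Q] = 6.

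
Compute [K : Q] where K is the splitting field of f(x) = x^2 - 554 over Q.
[K : Q] = 2

f(x) = x^2 - 554 factors as (x - √554)(x + √554). The splitting field is K = Q(√554). Since 554 is squarefree and > 1, it is not a perfect square, so x^2 - 554 is irreducible over Q and [Q(√554) : Q] = 2. Hence [K : Q] = 2.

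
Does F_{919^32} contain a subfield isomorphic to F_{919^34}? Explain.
No: F_{919^34} is not a subfield of F_{919^32}

F_{p^m} embeds in F_{p^n} iff m | n. Here 34 ∤ 32 (since 32 = 0·34 + 32 with remainder 32 ≠ 0), so F_{919^34} is not a subfield of F_{919^32}. Equivalently: if it were, the tower law would give 34 = [F_{919^34}:F_919] dividing [F_{919^32}:F_919] = 32, contradiction.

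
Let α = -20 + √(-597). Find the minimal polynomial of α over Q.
m_α(x) = x^2 + 40x + 997

From α + 20 = √(-597), squaring gives (α + 20)^2 = -597, i.e. α^2 + 40α + 400 = -597, so α^2 + 40α + 997 = 0. The discriminant of x^2 + 40x + 997 is (40)^2 - 4·(997) = 1600 - 3988 = -2388, and 4·(-597) is not a perfect square in Q since -597 is squarefree and ≠ 1. Hence x^2 + 40x + 997 is irreducible over Q and is the minimal polynomial of α.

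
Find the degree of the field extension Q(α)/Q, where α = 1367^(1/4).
[Q(α):Q] = 4

α is a root of x^4 - 1367. By Eisenstein's criterion at the prime p = 1367 (which divides the constant term 1367 but p^2 = 1868689 does not, since 1367 is squarefree), x^4 - 1367 is irreducible over Q. Hence [Q(α):Q] = 4.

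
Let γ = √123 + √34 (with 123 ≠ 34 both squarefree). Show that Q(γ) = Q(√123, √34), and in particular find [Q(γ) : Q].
[Q(γ) : Q] = 4 (equivalently, Q(γ) = Q(√123, √34))

Obviously Q(γ) ⊆ Q(√123, √34), and [Q(√123, √34):Q] = 4 (since 123, 34 are distinct squarefree integers > 1 with 4182 not a perfect square). To show equality we compute the minimal polynomial of γ. From γ = √123 + √34: γ^2 = 123 + 2√(4182) + 34 = 157 + 2√(4182), so γ^2 - 157 = 2√(4182); squaring, (γ^2 - 157)^2 = 4·4182, i.e. γ^4 - 314γ^2 + 24649 - 16728 = 0, i.e. γ^4 - 314γ^2 + 7921 = 0. So γ is a root of x^4 - 314x^2 + 7921. This polynomial is irreducible over Q: it has no rational root (each ±√123 ± √34 is irrational), and any factorization into two quadratics over Q would force √(4182) ∈ Q (pairing opposite roots) or √123, √34 ∈ Q (other pairings), all impossible. Hence [Q(γ):Q] = 4 = [Q(√123, √34):Q], so Q(γ) = Q(√123, √34).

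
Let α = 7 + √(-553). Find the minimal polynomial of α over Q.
m_α(x) = x^2 - 14x + 602

From α - 7 = √(-553), squaring gives (α - 7)^2 = -553, i.e. α^2 - 14α + 49 = -553, so α^2 - 14α + 602 = 0. The discriminant of x^2 - 14x + 602 is (-14)^2 - 4·(602) = 196 - 2408 = -2212, and 4·(-553) is not a perfect square in Q since -553 is squarefree and ≠ 1. Hence x^2 - 14x + 602 is irreducible over Q and is the minimal polynomial of α.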